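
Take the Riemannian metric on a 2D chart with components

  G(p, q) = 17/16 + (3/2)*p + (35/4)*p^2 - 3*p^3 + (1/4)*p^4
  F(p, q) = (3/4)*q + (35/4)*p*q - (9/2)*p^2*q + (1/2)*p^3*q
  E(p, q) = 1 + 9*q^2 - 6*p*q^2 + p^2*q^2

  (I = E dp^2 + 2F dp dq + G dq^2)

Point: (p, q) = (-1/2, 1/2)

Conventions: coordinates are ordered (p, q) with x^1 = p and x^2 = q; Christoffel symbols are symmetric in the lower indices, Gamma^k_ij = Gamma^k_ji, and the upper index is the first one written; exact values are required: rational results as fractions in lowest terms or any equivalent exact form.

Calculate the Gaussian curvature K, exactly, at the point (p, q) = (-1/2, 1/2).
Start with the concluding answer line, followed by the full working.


Answer: K = -50176/145161

E = 65/16, F = -77/32, G = 185/64, EG - F^2 = 381/64 at the point
E_p = -7/4, E_q = 49/4, F_p = 109/16, F_q = -77/16, G_p = -77/8, G_q = 0
E_qq = 49/2, F_pq = 109/8, G_pp = 109/4
Using the Brioschi determinant formula for K from the metric derivatives:
M1 = [[-E_qq/2 + F_pq - G_pp/2, E_p/2, F_p - E_q/2], [F_q - G_p/2, E, F], [G_q/2, F, G]] = [[-49/4, -7/8, 11/16], [0, 65/16, -77/32], [0, -77/32, 185/64]]; det M1 = -18669/256
M2 = [[0, E_q/2, G_p/2], [E_q/2, E, F], [G_p/2, F, G]] = [[0, 49/8, -77/16], [49/8, 65/16, -77/32], [-77/16, -77/32, 185/64]]; det M2 = -15533/256
det M1 - det M2 = -49/4; K = -49/4 / (381/64)^2 = -50176/145161


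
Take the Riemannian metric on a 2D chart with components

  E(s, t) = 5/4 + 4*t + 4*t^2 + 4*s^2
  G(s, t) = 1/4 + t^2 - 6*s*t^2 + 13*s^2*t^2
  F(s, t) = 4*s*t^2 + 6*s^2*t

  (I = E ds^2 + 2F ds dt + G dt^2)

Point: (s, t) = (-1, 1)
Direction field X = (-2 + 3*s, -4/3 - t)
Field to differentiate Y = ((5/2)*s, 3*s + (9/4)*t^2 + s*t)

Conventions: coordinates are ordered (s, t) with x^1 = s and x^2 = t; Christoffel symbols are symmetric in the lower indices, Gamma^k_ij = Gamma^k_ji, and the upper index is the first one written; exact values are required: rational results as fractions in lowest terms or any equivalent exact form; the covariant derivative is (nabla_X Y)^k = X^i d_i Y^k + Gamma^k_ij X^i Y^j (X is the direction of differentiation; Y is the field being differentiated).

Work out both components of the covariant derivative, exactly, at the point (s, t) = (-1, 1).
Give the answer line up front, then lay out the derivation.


Answer: (nabla_X Y)^s = -70423/25374, (nabla_X Y)^t = -382799/8458

E = 53/4, F = 2, G = 81/4 at the point
E_s = -8, E_t = 12, F_s = -8, F_t = -2, G_s = -32, G_t = 40
EG - F^2 = 4229/16;  g^inv = (16/4229) * [[81/4, -2], [-2, 53/4]]
first-kind symbols [ij,l] = (1/2)(d_i g_jl + d_j g_il - d_l g_ij): [ss,s] = E_s/2 = -4, [ss,t] = F_s - E_t/2 = -14, [st,s] = E_t/2 = 6, [st,t] = G_s/2 = -16, [tt,s] = F_t - G_s/2 = 14, [tt,t] = G_t/2 = 20
Gamma^s_ij = (G*[ij,s] - F*[ij,t])/(EG - F^2), Gamma^t_ij = (E*[ij,t] - F*[ij,s])/(EG - F^2)
Gamma_sss = -848/4229, Gamma_sst = 2456/4229, Gamma_stt = 3896/4229, Gamma_tss = -2840/4229, Gamma_tst = -3584/4229, Gamma_ttt = 3792/4229
X = (-5, -7/3), Y = (-5/2, -7/4) at the point


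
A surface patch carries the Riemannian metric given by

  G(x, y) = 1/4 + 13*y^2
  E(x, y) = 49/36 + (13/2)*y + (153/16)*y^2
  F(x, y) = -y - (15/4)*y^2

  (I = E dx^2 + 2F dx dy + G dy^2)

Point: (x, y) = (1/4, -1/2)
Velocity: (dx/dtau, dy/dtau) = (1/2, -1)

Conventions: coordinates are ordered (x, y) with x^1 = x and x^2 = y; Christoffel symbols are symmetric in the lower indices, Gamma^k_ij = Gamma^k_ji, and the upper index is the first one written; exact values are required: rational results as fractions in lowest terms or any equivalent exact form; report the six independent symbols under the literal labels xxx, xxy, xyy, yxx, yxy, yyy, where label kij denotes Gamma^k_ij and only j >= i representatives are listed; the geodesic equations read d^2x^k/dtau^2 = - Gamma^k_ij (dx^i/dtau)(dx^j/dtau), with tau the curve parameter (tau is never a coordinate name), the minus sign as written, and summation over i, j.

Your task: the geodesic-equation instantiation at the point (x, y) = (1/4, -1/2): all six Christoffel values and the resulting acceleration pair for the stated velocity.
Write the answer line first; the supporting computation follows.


Answer: Gamma_xxx = 441/1030, Gamma_xxy = -1764/515, Gamma_xyy = 2232/515, Gamma_yxx = 2023/4120, Gamma_yxy = -441/1030, Gamma_yyy = -4742/3605; accelerations (d^2x/dtau^2, d^2y/dtau^2) = (-32409/4120, 88191/115360)

E = 289/576, F = -7/16, G = 7/2 at the point
E_x = 0, E_y = -49/16, F_x = 0, F_y = 11/4, G_x = 0, G_y = -13
EG - F^2 = 3605/2304;  g^inv = (2304/3605) * [[7/2, 7/16], [7/16, 289/576]]
first-kind symbols [ij,l] = (1/2)(d_i g_jl + d_j g_il - d_l g_ij): [xx,x] = E_x/2 = 0, [xx,y] = F_x - E_y/2 = 49/32, [xy,x] = E_y/2 = -49/32, [xy,y] = G_x/2 = 0, [yy,x] = F_y - G_x/2 = 11/4, [yy,y] = G_y/2 = -13/2
Gamma^x_ij = (G*[ij,x] - F*[ij,y])/(EG - F^2), Gamma^y_ij = (E*[ij,y] - F*[ij,x])/(EG - F^2)
Gamma_xxx = 441/1030, Gamma_xxy = -1764/515, Gamma_xyy = 2232/515, Gamma_yxx = 2023/4120, Gamma_yxy = -441/1030, Gamma_yyy = -4742/3605
d^2x/dtau^2 = -(Gamma_xxx*(1/2)^2 + 2*Gamma_xxy*(1/2)*(-1) + Gamma_xyy*(-1)^2) = -32409/4120
d^2y/dtau^2 = -(Gamma_yxx*(1/2)^2 + 2*Gamma_yxy*(1/2)*(-1) + Gamma_yyy*(-1)^2) = 88191/115360


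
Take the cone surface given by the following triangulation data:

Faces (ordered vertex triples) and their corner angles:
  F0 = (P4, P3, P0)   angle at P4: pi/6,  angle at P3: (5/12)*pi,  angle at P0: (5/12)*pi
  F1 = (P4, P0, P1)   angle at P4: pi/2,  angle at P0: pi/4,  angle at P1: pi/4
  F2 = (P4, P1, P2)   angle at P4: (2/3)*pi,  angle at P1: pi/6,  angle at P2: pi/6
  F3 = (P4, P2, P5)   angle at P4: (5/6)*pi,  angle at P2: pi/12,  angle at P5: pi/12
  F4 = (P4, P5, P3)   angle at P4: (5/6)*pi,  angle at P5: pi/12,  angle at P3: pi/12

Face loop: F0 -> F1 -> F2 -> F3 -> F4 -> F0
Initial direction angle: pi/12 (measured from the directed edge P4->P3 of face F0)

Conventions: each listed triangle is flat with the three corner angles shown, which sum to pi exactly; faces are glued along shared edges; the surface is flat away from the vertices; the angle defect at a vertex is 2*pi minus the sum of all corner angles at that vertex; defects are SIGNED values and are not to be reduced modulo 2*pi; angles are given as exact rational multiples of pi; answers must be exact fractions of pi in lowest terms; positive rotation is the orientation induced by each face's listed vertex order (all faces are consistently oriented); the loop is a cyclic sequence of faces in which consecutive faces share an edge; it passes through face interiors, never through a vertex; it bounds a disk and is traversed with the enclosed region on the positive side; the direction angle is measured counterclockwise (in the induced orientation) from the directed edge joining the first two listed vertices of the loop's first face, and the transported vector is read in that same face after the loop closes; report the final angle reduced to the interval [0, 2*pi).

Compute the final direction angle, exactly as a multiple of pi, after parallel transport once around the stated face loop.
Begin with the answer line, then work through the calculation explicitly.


Answer: final direction angle = (13/12)*pi

enclosed vertex P4: corner angles sum to 3*pi, defect = 2*pi - 3*pi = -pi
the final direction is the initial angle plus the enclosed defects, taken mod 2*pi in the induced orientation
final angle = pi/12 - pi = (13/12)*pi (mod 2*pi)


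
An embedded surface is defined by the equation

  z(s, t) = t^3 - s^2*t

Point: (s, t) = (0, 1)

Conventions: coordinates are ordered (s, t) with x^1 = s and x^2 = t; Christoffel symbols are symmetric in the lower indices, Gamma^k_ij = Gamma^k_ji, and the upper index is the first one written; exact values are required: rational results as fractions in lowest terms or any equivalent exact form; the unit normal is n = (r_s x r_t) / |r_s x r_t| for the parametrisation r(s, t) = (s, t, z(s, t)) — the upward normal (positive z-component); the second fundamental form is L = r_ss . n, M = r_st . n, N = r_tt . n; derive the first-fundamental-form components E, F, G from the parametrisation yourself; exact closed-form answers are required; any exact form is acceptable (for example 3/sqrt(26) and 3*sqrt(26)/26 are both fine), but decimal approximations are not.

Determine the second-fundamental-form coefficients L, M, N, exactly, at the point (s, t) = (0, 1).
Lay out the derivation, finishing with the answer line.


z_s = 0, z_t = 3, z_ss = -2, z_st = 0, z_tt = 6
E = 1, F = 0, G = 10; answer radicand W^2 = 10
unnormalised second-form numerators: l = -2, m = 0, n = 6; L = l/sqrt(10), and similarly M = m/sqrt(W^2), N = n/sqrt(W^2)

Answer: L = -sqrt(10)/5, M = 0, N = 3*sqrt(10)/5


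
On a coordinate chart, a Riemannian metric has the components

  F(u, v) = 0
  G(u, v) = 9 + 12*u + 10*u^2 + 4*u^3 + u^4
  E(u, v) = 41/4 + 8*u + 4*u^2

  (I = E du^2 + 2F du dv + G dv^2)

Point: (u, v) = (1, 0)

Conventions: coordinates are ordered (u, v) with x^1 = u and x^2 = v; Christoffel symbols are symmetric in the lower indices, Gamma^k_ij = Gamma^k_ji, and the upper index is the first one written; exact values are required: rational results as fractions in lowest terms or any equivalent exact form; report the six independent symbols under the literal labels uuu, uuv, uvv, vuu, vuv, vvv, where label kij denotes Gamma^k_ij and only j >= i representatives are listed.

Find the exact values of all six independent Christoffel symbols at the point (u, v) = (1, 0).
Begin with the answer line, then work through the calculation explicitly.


Answer: Gamma_uuu = 32/89, Gamma_uuv = 0, Gamma_uvv = -96/89, Gamma_vuu = 0, Gamma_vuv = 2/3, Gamma_vvv = 0

E = 89/4, F = 0, G = 36 at the point
E_u = 16, E_v = 0, F_u = 0, F_v = 0, G_u = 48, G_v = 0
EG - F^2 = 801;  g^inv = (1/801) * [[36, 0], [0, 89/4]]
first-kind symbols [ij,l] = (1/2)(d_i g_jl + d_j g_il - d_l g_ij): [uu,u] = E_u/2 = 8, [uu,v] = F_u - E_v/2 = 0, [uv,u] = E_v/2 = 0, [uv,v] = G_u/2 = 24, [vv,u] = F_v - G_u/2 = -24, [vv,v] = G_v/2 = 0
Gamma^u_ij = (G*[ij,u] - F*[ij,v])/(EG - F^2), Gamma^v_ij = (E*[ij,v] - F*[ij,u])/(EG - F^2)


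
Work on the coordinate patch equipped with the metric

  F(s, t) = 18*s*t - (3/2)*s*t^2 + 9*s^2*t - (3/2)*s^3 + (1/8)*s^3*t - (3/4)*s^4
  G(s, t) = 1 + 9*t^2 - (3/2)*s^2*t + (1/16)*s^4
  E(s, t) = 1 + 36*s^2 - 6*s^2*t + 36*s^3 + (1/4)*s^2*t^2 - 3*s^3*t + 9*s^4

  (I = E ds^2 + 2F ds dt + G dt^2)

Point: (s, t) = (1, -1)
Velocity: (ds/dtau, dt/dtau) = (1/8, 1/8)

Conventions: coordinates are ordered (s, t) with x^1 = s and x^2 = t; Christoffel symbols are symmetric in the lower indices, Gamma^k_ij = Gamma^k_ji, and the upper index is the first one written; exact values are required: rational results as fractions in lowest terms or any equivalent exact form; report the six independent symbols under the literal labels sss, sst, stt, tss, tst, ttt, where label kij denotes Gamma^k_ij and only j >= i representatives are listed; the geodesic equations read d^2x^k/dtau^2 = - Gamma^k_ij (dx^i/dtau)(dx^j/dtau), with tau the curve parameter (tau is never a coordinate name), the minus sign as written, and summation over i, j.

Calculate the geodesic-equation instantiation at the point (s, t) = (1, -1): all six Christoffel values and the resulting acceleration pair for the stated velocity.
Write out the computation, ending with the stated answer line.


E = 365/4, F = -247/8, G = 185/16 at the point
E_s = 475/2, E_t = -19/2, F_s = -363/8, F_t = 241/8, G_s = 13/4, G_t = -39/2
EG - F^2 = 1629/16;  g^inv = (16/1629) * [[185/16, 247/8], [247/8, 365/4]]
first-kind symbols [ij,l] = (1/2)(d_i g_jl + d_j g_il - d_l g_ij): [ss,s] = E_s/2 = 475/4, [ss,t] = F_s - E_t/2 = -325/8, [st,s] = E_t/2 = -19/4, [st,t] = G_s/2 = 13/8, [tt,s] = F_t - G_s/2 = 57/2, [tt,t] = G_t/2 = -39/4
Gamma^s_ij = (G*[ij,s] - F*[ij,t])/(EG - F^2), Gamma^t_ij = (E*[ij,t] - F*[ij,s])/(EG - F^2)
Gamma_sss = 1900/1629, Gamma_sst = -76/1629, Gamma_stt = 152/543, Gamma_tss = -650/1629, Gamma_tst = 26/1629, Gamma_ttt = -52/543
d^2s/dtau^2 = -(Gamma_sss*(1/8)^2 + 2*Gamma_sst*(1/8)*(1/8) + Gamma_stt*(1/8)^2) = -551/26064
d^2t/dtau^2 = -(Gamma_tss*(1/8)^2 + 2*Gamma_tst*(1/8)*(1/8) + Gamma_ttt*(1/8)^2) = 377/52128

Answer: Gamma_sss = 1900/1629, Gamma_sst = -76/1629, Gamma_stt = 152/543, Gamma_tss = -650/1629, Gamma_tst = 26/1629, Gamma_ttt = -52/543; accelerations (d^2s/dtau^2, d^2t/dtau^2) = (-551/26064, 377/52128)


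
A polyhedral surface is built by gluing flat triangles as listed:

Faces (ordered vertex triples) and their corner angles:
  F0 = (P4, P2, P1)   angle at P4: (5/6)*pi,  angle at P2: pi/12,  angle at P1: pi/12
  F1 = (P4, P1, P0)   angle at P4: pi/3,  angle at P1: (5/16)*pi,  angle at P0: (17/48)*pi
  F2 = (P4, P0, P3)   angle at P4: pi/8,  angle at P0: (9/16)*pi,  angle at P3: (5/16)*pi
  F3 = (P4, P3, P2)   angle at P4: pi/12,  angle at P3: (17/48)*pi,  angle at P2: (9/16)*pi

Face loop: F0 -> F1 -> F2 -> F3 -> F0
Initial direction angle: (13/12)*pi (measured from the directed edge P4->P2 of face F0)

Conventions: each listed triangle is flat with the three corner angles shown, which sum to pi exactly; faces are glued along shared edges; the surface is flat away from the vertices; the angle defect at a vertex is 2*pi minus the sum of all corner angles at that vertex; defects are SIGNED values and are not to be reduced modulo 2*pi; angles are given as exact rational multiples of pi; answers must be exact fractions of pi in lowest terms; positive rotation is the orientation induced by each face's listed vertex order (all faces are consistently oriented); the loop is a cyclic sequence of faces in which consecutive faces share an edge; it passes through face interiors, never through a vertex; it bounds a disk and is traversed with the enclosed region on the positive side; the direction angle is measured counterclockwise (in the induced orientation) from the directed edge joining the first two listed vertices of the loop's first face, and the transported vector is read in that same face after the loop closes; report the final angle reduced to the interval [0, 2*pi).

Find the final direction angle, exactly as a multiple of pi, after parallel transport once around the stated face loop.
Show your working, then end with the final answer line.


enclosed vertex P4: corner angles sum to (11/8)*pi, defect = 2*pi - (11/8)*pi = (5/8)*pi
summing the enclosed defects onto the initial angle, mod 2*pi in the induced orientation:
final angle = (13/12)*pi + (5/8)*pi = (41/24)*pi (mod 2*pi)

Answer: final direction angle = (41/24)*pi


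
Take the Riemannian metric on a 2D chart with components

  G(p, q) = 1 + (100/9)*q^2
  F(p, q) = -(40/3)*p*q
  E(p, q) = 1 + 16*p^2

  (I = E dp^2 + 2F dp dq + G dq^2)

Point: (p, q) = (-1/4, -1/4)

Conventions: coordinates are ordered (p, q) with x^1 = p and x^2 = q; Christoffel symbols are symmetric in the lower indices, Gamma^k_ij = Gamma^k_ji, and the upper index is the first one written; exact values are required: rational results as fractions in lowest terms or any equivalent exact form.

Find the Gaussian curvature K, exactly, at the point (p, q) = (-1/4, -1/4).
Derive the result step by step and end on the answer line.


E = 2, F = -5/6, G = 61/36, EG - F^2 = 97/36 at the point
E_p = -8, E_q = 0, F_p = 10/3, F_q = 10/3, G_p = 0, G_q = -50/9
E_qq = 0, F_pq = -40/3, G_pp = 0
The intrinsic route: Brioschi's K = (det M1 - det M2)/(EG - F^2)^2.
M1 = [[-E_qq/2 + F_pq - G_pp/2, E_p/2, F_p - E_q/2], [F_q - G_p/2, E, F], [G_q/2, F, G]] = [[-40/3, -4, 10/3], [10/3, 2, -5/6], [-25/9, -5/6, 61/36]]; det M1 = -40/3
M2 = [[0, E_q/2, G_p/2], [E_q/2, E, F], [G_p/2, F, G]] = [[0, 0, 0], [0, 2, -5/6], [0, -5/6, 61/36]]; det M2 = 0
det M1 - det M2 = -40/3; K = -40/3 / (97/36)^2 = -17280/9409

Answer: K = -17280/9409


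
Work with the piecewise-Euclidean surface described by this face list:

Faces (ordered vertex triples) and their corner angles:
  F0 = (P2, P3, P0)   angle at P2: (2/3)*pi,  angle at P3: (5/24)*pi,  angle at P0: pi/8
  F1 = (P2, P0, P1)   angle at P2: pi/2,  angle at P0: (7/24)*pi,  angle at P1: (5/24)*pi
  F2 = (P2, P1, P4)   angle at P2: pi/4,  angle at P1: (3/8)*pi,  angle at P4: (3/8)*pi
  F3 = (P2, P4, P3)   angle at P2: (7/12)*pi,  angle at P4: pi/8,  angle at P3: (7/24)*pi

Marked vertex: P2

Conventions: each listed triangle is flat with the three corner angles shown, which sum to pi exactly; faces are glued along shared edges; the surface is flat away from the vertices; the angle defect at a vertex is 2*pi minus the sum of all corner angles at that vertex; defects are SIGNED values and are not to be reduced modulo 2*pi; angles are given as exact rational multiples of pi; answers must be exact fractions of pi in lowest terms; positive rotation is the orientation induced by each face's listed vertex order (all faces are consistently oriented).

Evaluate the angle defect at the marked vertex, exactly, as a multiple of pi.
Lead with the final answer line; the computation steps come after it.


Answer: defect(P2) = 0

Sum of corner angles at P2: 2*pi
defect = 2*pi - 2*pi


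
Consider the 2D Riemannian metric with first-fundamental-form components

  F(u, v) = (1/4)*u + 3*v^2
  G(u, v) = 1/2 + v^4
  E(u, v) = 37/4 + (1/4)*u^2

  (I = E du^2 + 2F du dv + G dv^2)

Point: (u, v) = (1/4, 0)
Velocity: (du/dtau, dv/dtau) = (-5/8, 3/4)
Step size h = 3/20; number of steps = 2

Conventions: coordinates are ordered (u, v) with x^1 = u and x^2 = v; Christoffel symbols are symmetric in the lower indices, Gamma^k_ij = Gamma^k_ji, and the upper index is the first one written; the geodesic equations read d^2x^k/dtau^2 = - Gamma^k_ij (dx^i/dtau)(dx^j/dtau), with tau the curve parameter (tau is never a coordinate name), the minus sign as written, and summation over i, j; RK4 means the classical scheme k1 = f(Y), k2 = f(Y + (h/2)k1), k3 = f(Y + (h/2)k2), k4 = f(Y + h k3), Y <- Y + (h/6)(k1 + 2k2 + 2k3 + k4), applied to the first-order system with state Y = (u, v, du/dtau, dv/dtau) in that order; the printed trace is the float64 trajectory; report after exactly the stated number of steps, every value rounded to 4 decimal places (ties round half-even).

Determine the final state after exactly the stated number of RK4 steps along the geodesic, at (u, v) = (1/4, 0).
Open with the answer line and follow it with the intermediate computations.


Answer: u = 0.0614, v = 0.2162, du/dtau = -0.6357, dv/dtau = 0.6914

f(Y) = (du/dtau, dv/dtau, -Gamma^u_ij Y'^i Y'^j, -Gamma^v_ij Y'^i Y'^j) with the Gammas evaluated at the stage position; h = 0.150000; intermediate values shown to 6 dp
step 0: u = 0.2500, v = 0.0000, du/dtau = -0.6250, dv/dtau = 0.7500
step 1:
  k1: at (u, v) = (0.250000, 0.000000), (du/dtau, dv/dtau) = (-0.625000, 0.750000); Gamma_uuu = 0.003376, Gamma_uuv = 0.000000, Gamma_uvv = 0.000000, Gamma_vuu = 0.499578, Gamma_vuv = 0.000000, Gamma_vvv = 0.000000; k1 = (-0.625000, 0.750000, -0.001319, -0.195148)
  k2: at (u, v) = (0.203125, 0.056250), (du/dtau, dv/dtau) = (-0.625099, 0.735364); Gamma_uuu = 0.002231, Gamma_uuv = 0.000000, Gamma_uvv = 0.036470, Gamma_vuu = 0.499721, Gamma_vuv = 0.000000, Gamma_vvv = -0.003684; k2 = (-0.625099, 0.735364, -0.020593, -0.193273)
  k3: at (u, v) = (0.203118, 0.055152), (du/dtau, dv/dtau) = (-0.626544, 0.735505); Gamma_uuu = 0.002251, Gamma_uuv = 0.000000, Gamma_uvv = 0.035758, Gamma_vuu = 0.499721, Gamma_vuv = 0.000000, Gamma_vvv = -0.003613; k3 = (-0.626544, 0.735505, -0.020227, -0.194215)
  k4: at (u, v) = (0.156018, 0.110326), (du/dtau, dv/dtau) = (-0.628034, 0.720868); Gamma_uuu = 0.000136, Gamma_uuv = 0.000000, Gamma_uvv = 0.071560, Gamma_vuu = 0.499831, Gamma_vuv = 0.000000, Gamma_vvv = -0.005435; k4 = (-0.628034, 0.720868, -0.037240, -0.194322)
  Y <- Y + (h/6)(k1 + 2k2 + 2k3 + k4): u = 0.1561, v = 0.1103, du/dtau = -0.6280, dv/dtau = 0.7209
step 2:
  k1: at (u, v) = (0.156092, 0.110315), (du/dtau, dv/dtau) = (-0.628005, 0.720889); Gamma_uuu = 0.000137, Gamma_uuv = 0.000000, Gamma_uvv = 0.071553, Gamma_vuu = 0.499831, Gamma_vuv = 0.000000, Gamma_vvv = -0.005437; k1 = (-0.628005, 0.720889, -0.037239, -0.194303)
  k2: at (u, v) = (0.108992, 0.164382), (du/dtau, dv/dtau) = (-0.630798, 0.706316); Gamma_uuu = -0.002907, Gamma_uuv = 0.000000, Gamma_uvv = 0.106654, Gamma_vuu = 0.499900, Gamma_vuv = 0.000000, Gamma_vvv = -0.005329; k2 = (-0.630798, 0.706316, -0.052051, -0.196255)
  k3: at (u, v) = (0.108782, 0.163289), (du/dtau, dv/dtau) = (-0.631909, 0.706170); Gamma_uuu = -0.002852, Gamma_uuv = 0.000000, Gamma_uvv = 0.105944, Gamma_vuu = 0.499901, Gamma_vuv = 0.000000, Gamma_vvv = -0.005289; k3 = (-0.631909, 0.706170, -0.051693, -0.196977)
  k4: at (u, v) = (0.061306, 0.216241), (du/dtau, dv/dtau) = (-0.635759, 0.691342); Gamma_uuu = -0.006752, Gamma_uuv = 0.000000, Gamma_uvv = 0.140304, Gamma_vuu = 0.499915, Gamma_vuv = 0.000000, Gamma_vvv = -0.003205; k4 = (-0.635759, 0.691342, -0.064330, -0.200529)
  Y <- Y + (h/6)(k1 + 2k2 + 2k3 + k4): u = 0.0614, v = 0.2162, du/dtau = -0.6357, dv/dtau = 0.6914


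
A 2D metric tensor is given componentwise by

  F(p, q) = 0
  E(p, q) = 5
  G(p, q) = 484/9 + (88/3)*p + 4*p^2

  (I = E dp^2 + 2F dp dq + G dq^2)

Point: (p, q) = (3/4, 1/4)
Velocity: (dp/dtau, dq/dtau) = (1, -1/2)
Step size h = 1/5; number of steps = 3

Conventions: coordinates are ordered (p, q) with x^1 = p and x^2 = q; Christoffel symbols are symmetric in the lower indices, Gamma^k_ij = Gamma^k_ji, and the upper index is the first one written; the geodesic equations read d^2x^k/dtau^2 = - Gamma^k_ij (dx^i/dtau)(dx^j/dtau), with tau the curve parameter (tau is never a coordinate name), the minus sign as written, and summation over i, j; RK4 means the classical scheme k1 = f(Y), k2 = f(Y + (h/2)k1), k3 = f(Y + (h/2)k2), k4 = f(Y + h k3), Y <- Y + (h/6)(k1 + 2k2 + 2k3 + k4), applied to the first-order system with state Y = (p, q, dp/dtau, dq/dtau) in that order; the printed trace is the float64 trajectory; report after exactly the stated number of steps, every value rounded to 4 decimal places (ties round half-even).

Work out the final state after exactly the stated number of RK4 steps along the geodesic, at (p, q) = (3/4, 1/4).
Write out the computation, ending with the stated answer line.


f(Y) = (dp/dtau, dq/dtau, -Gamma^p_ij Y'^i Y'^j, -Gamma^q_ij Y'^i Y'^j) with the Gammas evaluated at the stage position; h = 0.200000; intermediate values shown to 6 dp
step 0: p = 0.7500, q = 0.2500, dp/dtau = 1.0000, dq/dtau = -0.5000
step 1:
  k1: at (p, q) = (0.750000, 0.250000), (dp/dtau, dq/dtau) = (1.000000, -0.500000); Gamma_ppp = 0.000000, Gamma_ppq = 0.000000, Gamma_pqq = -3.533333, Gamma_qpp = 0.000000, Gamma_qpq = 0.226415, Gamma_qqq = 0.000000; k1 = (1.000000, -0.500000, 0.883333, 0.226415)
  k2: at (p, q) = (0.850000, 0.200000), (dp/dtau, dq/dtau) = (1.088333, -0.477358); Gamma_ppp = 0.000000, Gamma_ppq = 0.000000, Gamma_pqq = -3.613333, Gamma_qpp = 0.000000, Gamma_qpq = 0.221402, Gamma_qqq = 0.000000; k2 = (1.088333, -0.477358, 0.823374, 0.230048)
  k3: at (p, q) = (0.858833, 0.202264), (dp/dtau, dq/dtau) = (1.082337, -0.476995); Gamma_ppp = 0.000000, Gamma_ppq = 0.000000, Gamma_pqq = -3.620400, Gamma_qpp = 0.000000, Gamma_qpq = 0.220970, Gamma_qqq = 0.000000; k3 = (1.082337, -0.476995, 0.823729, 0.228160)
  k4: at (p, q) = (0.966467, 0.154601), (dp/dtau, dq/dtau) = (1.164746, -0.454368); Gamma_ppp = 0.000000, Gamma_ppq = 0.000000, Gamma_pqq = -3.706507, Gamma_qpp = 0.000000, Gamma_qpq = 0.215837, Gamma_qqq = 0.000000; k4 = (1.164746, -0.454368, 0.765209, 0.228451)
  Y <- Y + (h/6)(k1 + 2k2 + 2k3 + k4): p = 0.9669, q = 0.1546, dp/dtau = 1.1648, dq/dtau = -0.4543
step 2:
  k1: at (p, q) = (0.966870, 0.154564), (dp/dtau, dq/dtau) = (1.164758, -0.454291); Gamma_ppp = 0.000000, Gamma_ppq = 0.000000, Gamma_pqq = -3.706829, Gamma_qpp = 0.000000, Gamma_qpq = 0.215818, Gamma_qqq = 0.000000; k1 = (1.164758, -0.454291, 0.765015, 0.228395)
  k2: at (p, q) = (1.083345, 0.109135), (dp/dtau, dq/dtau) = (1.241260, -0.431451); Gamma_ppp = 0.000000, Gamma_ppq = 0.000000, Gamma_pqq = -3.800010, Gamma_qpp = 0.000000, Gamma_qpq = 0.210526, Gamma_qqq = 0.000000; k2 = (1.241260, -0.431451, 0.707372, 0.225491)
  k3: at (p, q) = (1.090996, 0.111419), (dp/dtau, dq/dtau) = (1.235496, -0.431741); Gamma_ppp = 0.000000, Gamma_ppq = 0.000000, Gamma_pqq = -3.806130, Gamma_qpp = 0.000000, Gamma_qpq = 0.210187, Gamma_qqq = 0.000000; k3 = (1.235496, -0.431741, 0.709465, 0.224234)
  k4: at (p, q) = (1.213969, 0.068216), (dp/dtau, dq/dtau) = (1.306651, -0.409444); Gamma_ppp = 0.000000, Gamma_ppq = 0.000000, Gamma_pqq = -3.904508, Gamma_qpp = 0.000000, Gamma_qpq = 0.204891, Gamma_qqq = 0.000000; k4 = (1.306651, -0.409444, 0.654568, 0.219234)
  Y <- Y + (h/6)(k1 + 2k2 + 2k3 + k4): p = 1.2144, q = 0.0682, dp/dtau = 1.3065, dq/dtau = -0.4094
step 3:
  k1: at (p, q) = (1.214367, 0.068227), (dp/dtau, dq/dtau) = (1.306534, -0.409388); Gamma_ppp = 0.000000, Gamma_ppq = 0.000000, Gamma_pqq = -3.904827, Gamma_qpp = 0.000000, Gamma_qpq = 0.204875, Gamma_qqq = 0.000000; k1 = (1.306534, -0.409388, 0.654443, 0.219166)
  k2: at (p, q) = (1.345020, 0.027288), (dp/dtau, dq/dtau) = (1.371978, -0.387471); Gamma_ppp = 0.000000, Gamma_ppq = 0.000000, Gamma_pqq = -4.009350, Gamma_qpp = 0.000000, Gamma_qpq = 0.199534, Gamma_qqq = 0.000000; k2 = (1.371978, -0.387471, 0.601940, 0.212145)
  k3: at (p, q) = (1.351565, 0.029480), (dp/dtau, dq/dtau) = (1.366728, -0.388173); Gamma_ppp = 0.000000, Gamma_ppq = 0.000000, Gamma_pqq = -4.014585, Gamma_qpp = 0.000000, Gamma_qpq = 0.199273, Gamma_qqq = 0.000000; k3 = (1.366728, -0.388173, 0.604912, 0.211440)
  k4: at (p, q) = (1.487712, -0.009408), (dp/dtau, dq/dtau) = (1.427516, -0.367100); Gamma_ppp = 0.000000, Gamma_ppq = 0.000000, Gamma_pqq = -4.123503, Gamma_qpp = 0.000000, Gamma_qpq = 0.194010, Gamma_qqq = 0.000000; k4 = (1.427516, -0.367100, 0.555693, 0.203338)
  Y <- Y + (h/6)(k1 + 2k2 + 2k3 + k4): p = 1.4881, q = -0.0094, dp/dtau = 1.4273, dq/dtau = -0.3671

Answer: p = 1.4881, q = -0.0094, dp/dtau = 1.4273, dq/dtau = -0.3671


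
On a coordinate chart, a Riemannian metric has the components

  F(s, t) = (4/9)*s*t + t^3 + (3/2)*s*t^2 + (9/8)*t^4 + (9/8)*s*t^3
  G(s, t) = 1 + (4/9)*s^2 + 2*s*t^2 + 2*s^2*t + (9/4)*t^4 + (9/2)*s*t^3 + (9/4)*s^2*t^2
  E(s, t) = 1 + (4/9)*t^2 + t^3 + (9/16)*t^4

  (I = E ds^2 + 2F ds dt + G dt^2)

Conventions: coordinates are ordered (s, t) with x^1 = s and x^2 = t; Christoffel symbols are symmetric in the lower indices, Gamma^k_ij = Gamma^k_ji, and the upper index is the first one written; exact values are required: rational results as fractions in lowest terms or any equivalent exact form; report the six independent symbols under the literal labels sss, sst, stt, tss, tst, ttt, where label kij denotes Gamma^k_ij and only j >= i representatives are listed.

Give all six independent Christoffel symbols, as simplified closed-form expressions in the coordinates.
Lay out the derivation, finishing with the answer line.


E = 1 + (4/9)*t^2 + t^3 + (9/16)*t^4; F = (4/9)*s*t + t^3 + (3/2)*s*t^2 + (9/8)*t^4 + (9/8)*s*t^3; G = 1 + (4/9)*s^2 + 2*s*t^2 + 2*s^2*t + (9/4)*t^4 + (9/2)*s*t^3 + (9/4)*s^2*t^2
Gamma^k_ij = (1/2) g^{kl} (d_i g_jl + d_j g_il - d_l g_ij), with g^inv = (1/(EG-F^2)) [[G, -F], [-F, E]]
first partials: E_s = 0, E_t = (8/9)*t + 3*t^2 + (9/4)*t^3, F_s = (4/9)*t + (3/2)*t^2 + (9/8)*t^3, F_t = (4/9)*s + 3*t^2 + 3*s*t + (9/2)*t^3 + (27/8)*s*t^2, G_s = (8/9)*s + 2*t^2 + 4*s*t + (9/2)*t^3 + (9/2)*s*t^2, G_t = 4*s*t + 2*s^2 + 9*t^3 + (27/2)*s*t^2 + (9/2)*s^2*t
D = EG - F^2 = 1 + (4/9)*t^2 + (4/9)*s^2 + t^3 + 2*s*t^2 + 2*s^2*t + (45/16)*t^4 + (9/2)*s*t^3 + (9/4)*s^2*t^2
expanded: Gamma^s_ss = (G E_s - 2F F_s + F E_t)/(2D), Gamma^s_st = (G E_t - F G_s)/(2D), Gamma^s_tt = (2G F_t - G G_s - F G_t)/(2D), Gamma^t_ss = (2E F_s - E E_t - F E_s)/(2D), Gamma^t_st = (E G_s - F E_t)/(2D), Gamma^t_tt = (E G_t - 2F F_t + F G_s)/(2D); substitute and cancel common factors

Answer: Gamma_sss = 0, Gamma_sst = (162*t^3 + 216*t^2 + 64*t)/(324*s^2*t^2 + 288*s^2*t + 64*s^2 + 648*s*t^3 + 288*s*t^2 + 405*t^4 + 144*t^3 + 64*t^2 + 144), Gamma_stt = (162*s*t^2 + 144*s*t + 324*t^3 + 288*t^2)/(324*s^2*t^2 + 288*s^2*t + 64*s^2 + 648*s*t^3 + 288*s*t^2 + 405*t^4 + 144*t^3 + 64*t^2 + 144), Gamma_tss = 0, Gamma_tst = (324*s*t^2 + 288*s*t + 64*s + 324*t^3 + 144*t^2)/(324*s^2*t^2 + 288*s^2*t + 64*s^2 + 648*s*t^3 + 288*s*t^2 + 405*t^4 + 144*t^3 + 64*t^2 + 144), Gamma_ttt = (324*s^2*t + 144*s^2 + 972*s*t^2 + 288*s*t + 648*t^3)/(324*s^2*t^2 + 288*s^2*t + 64*s^2 + 648*s*t^3 + 288*s*t^2 + 405*t^4 + 144*t^3 + 64*t^2 + 144)


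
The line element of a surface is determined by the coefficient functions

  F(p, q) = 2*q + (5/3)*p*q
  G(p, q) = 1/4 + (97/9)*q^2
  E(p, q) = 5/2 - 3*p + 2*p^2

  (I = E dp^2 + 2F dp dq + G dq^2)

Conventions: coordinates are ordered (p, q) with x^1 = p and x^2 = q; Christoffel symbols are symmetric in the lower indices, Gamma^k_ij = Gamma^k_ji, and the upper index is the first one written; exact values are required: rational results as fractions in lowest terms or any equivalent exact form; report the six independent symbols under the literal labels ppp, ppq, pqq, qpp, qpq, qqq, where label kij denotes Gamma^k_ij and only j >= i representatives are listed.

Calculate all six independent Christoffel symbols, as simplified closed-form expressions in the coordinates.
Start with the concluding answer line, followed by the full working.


Answer: Gamma_ppp = (1352*p*q^2 + 36*p - 1404*q^2 - 27)/(1352*p^2*q^2 + 36*p^2 - 2808*p*q^2 - 54*p + 1652*q^2 + 45), Gamma_ppq = 0, Gamma_pqq = (30*p + 36)/(1352*p^2*q^2 + 36*p^2 - 2808*p*q^2 - 54*p + 1652*q^2 + 45), Gamma_qpp = (-468*p*q + 516*q)/(1352*p^2*q^2 + 36*p^2 - 2808*p*q^2 - 54*p + 1652*q^2 + 45), Gamma_qpq = 0, Gamma_qqq = (1352*p^2*q - 2808*p*q + 1652*q)/(1352*p^2*q^2 + 36*p^2 - 2808*p*q^2 - 54*p + 1652*q^2 + 45)

E = 5/2 - 3*p + 2*p^2; F = 2*q + (5/3)*p*q; G = 1/4 + (97/9)*q^2
Gamma^k_ij = (1/2) g^{kl} (d_i g_jl + d_j g_il - d_l g_ij), with g^inv = (1/(EG-F^2)) [[G, -F], [-F, E]]
first partials: E_p = -3 + 4*p, E_q = 0, F_p = (5/3)*q, F_q = 2 + (5/3)*p, G_p = 0, G_q = (194/9)*q
D = EG - F^2 = 5/8 - (3/4)*p + (413/18)*q^2 + (1/2)*p^2 - 39*p*q^2 + (169/9)*p^2*q^2
expanded: Gamma^p_pp = (G E_p - 2F F_p + F E_q)/(2D), Gamma^p_pq = (G E_q - F G_p)/(2D), Gamma^p_qq = (2G F_q - G G_p - F G_q)/(2D), Gamma^q_pp = (2E F_p - E E_q - F E_p)/(2D), Gamma^q_pq = (E G_p - F E_q)/(2D), Gamma^q_qq = (E G_q - 2F F_q + F G_p)/(2D); substitute and cancel common factors


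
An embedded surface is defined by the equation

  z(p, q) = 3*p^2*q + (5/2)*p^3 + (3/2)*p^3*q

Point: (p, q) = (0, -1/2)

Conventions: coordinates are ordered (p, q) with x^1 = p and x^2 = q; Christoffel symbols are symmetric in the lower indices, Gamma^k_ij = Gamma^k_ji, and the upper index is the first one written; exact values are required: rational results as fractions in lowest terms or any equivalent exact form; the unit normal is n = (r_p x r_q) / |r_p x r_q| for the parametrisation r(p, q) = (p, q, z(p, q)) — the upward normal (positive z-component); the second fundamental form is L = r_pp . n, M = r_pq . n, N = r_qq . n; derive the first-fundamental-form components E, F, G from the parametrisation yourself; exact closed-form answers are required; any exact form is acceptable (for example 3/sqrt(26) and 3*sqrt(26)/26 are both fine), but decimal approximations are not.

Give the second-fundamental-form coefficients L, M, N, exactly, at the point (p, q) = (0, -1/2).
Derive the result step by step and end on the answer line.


z_p = 0, z_q = 0, z_pp = -3, z_pq = 0, z_qq = 0
E = 1, F = 0, G = 1; answer radicand W^2 = 1
unnormalised second-form numerators: l = -3, m = 0, n = 0; L = l/sqrt(1), and similarly M = m/sqrt(W^2), N = n/sqrt(W^2)

Answer: L = -3, M = 0, N = 0


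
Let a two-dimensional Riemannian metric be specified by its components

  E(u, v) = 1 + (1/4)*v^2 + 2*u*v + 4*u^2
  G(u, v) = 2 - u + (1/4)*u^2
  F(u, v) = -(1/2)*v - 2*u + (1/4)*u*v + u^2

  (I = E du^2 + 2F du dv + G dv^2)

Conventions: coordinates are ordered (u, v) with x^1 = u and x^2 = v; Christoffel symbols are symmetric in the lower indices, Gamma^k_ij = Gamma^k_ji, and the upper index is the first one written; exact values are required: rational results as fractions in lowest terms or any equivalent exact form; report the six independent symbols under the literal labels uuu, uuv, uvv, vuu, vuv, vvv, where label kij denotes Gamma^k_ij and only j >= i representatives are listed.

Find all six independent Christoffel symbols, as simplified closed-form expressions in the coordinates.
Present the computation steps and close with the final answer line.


E = 1 + (1/4)*v^2 + 2*u*v + 4*u^2; F = -(1/2)*v - 2*u + (1/4)*u*v + u^2; G = 2 - u + (1/4)*u^2
Gamma^k_ij = (1/2) g^{kl} (d_i g_jl + d_j g_il - d_l g_ij), with g^inv = (1/(EG-F^2)) [[G, -F], [-F, E]]
first partials: E_u = 2*v + 8*u, E_v = (1/2)*v + 2*u, F_u = -2 + (1/4)*v + 2*u, F_v = -1/2 + (1/4)*u, G_u = -1 + (1/2)*u, G_v = 0
D = EG - F^2 = 2 - u + (1/4)*v^2 + 2*u*v + (17/4)*u^2
expanded: Gamma^u_uu = (G E_u - 2F F_u + F E_v)/(2D), Gamma^u_uv = (G E_v - F G_u)/(2D), Gamma^u_vv = (2G F_v - G G_u - F G_v)/(2D), Gamma^v_uu = (2E F_u - E E_v - F E_u)/(2D), Gamma^v_uv = (E G_u - F E_v)/(2D), Gamma^v_vv = (E G_v - 2F F_v + F G_u)/(2D); substitute and cancel common factors

Answer: Gamma_uuu = (16*u + 4*v)/(17*u^2 + 8*u*v - 4*u + v^2 + 8), Gamma_uuv = (4*u + v)/(17*u^2 + 8*u*v - 4*u + v^2 + 8), Gamma_uvv = 0, Gamma_vuu = (4*u - 8)/(17*u^2 + 8*u*v - 4*u + v^2 + 8), Gamma_vuv = (u - 2)/(17*u^2 + 8*u*v - 4*u + v^2 + 8), Gamma_vvv = 0


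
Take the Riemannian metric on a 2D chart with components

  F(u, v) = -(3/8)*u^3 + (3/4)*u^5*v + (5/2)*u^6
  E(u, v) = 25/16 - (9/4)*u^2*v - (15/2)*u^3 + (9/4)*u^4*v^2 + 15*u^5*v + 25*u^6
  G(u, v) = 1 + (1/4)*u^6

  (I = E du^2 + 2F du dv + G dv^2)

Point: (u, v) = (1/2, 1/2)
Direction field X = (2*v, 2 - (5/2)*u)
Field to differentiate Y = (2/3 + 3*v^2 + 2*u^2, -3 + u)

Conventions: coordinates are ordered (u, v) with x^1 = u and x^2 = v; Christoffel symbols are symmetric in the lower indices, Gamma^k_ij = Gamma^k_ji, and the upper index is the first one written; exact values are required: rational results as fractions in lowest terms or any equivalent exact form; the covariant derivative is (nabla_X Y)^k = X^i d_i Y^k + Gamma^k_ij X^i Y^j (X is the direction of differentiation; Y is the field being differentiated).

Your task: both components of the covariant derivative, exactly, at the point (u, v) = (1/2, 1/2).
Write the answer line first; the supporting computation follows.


Answer: (nabla_X Y)^u = 3275/688, (nabla_X Y)^v = 1039/688

E = 257/256, F = 1/256, G = 257/256 at the point
E_u = 9/16, E_v = 3/64, F_u = 39/128, F_v = 3/128, G_u = 3/64, G_v = 0
EG - F^2 = 129/128;  g^inv = (128/129) * [[257/256, -1/256], [-1/256, 257/256]]
first-kind symbols [ij,l] = (1/2)(d_i g_jl + d_j g_il - d_l g_ij): [uu,u] = E_u/2 = 9/32, [uu,v] = F_u - E_v/2 = 9/32, [uv,u] = E_v/2 = 3/128, [uv,v] = G_u/2 = 3/128, [vv,u] = F_v - G_u/2 = 0, [vv,v] = G_v/2 = 0
Gamma^u_ij = (G*[ij,u] - F*[ij,v])/(EG - F^2), Gamma^v_ij = (E*[ij,v] - F*[ij,u])/(EG - F^2)
Gamma_uuu = 12/43, Gamma_uuv = 1/43, Gamma_uvv = 0, Gamma_vuu = 12/43, Gamma_vuv = 1/43, Gamma_vvv = 0
X = (1, 3/4), Y = (23/12, -5/2) at the point


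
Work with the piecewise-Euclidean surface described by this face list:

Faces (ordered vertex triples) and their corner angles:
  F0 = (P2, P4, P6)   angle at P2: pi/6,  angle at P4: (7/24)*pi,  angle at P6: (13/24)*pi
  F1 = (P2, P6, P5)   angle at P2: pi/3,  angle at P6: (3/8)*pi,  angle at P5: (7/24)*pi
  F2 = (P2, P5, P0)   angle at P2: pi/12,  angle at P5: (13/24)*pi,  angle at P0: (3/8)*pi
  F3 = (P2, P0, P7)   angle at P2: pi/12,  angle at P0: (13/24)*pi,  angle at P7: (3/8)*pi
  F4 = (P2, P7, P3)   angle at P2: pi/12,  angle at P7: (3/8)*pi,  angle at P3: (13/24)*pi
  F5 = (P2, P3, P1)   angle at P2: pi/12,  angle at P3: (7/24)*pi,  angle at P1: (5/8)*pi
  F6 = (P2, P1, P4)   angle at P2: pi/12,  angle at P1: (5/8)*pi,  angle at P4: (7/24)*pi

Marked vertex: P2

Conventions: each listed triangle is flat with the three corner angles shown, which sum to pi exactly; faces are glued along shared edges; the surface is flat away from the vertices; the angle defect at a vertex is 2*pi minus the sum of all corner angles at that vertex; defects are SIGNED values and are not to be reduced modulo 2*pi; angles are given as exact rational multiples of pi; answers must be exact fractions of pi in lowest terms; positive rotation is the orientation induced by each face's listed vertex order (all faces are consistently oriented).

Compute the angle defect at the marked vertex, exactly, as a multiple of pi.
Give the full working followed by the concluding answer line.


Sum of corner angles at P2: (11/12)*pi
defect = 2*pi - (11/12)*pi

Answer: defect(P2) = (13/12)*pi


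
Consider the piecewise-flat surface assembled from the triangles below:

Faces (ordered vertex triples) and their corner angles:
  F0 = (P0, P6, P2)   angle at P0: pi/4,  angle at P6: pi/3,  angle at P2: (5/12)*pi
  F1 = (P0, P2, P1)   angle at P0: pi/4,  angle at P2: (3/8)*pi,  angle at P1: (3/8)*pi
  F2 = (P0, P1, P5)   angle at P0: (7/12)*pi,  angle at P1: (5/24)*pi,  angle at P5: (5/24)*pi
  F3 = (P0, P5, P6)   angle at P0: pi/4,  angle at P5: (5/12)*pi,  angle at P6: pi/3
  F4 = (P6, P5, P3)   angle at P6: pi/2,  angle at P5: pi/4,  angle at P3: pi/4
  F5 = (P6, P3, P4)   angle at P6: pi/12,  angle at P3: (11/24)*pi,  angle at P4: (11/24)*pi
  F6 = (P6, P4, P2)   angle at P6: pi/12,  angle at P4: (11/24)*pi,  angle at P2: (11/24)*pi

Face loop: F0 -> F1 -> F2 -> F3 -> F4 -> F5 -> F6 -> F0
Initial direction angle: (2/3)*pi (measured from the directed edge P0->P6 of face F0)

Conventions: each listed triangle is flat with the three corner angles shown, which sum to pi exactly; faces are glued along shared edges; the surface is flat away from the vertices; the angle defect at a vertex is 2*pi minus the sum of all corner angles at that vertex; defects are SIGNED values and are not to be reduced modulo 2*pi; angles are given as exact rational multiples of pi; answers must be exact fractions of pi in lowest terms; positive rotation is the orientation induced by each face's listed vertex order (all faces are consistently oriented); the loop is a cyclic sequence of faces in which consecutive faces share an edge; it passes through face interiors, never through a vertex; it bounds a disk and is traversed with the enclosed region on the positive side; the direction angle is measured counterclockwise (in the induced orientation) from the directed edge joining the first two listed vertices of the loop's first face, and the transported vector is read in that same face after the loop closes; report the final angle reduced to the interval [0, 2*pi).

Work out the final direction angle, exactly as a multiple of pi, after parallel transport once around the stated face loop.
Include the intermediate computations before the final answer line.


enclosed vertex P0: corner angles sum to (4/3)*pi, defect = 2*pi - (4/3)*pi = (2/3)*pi
enclosed vertex P6: corner angles sum to (4/3)*pi, defect = 2*pi - (4/3)*pi = (2/3)*pi
final direction = starting direction + enclosed defect total, reduced mod 2*pi (induced orientation)
final angle = (2/3)*pi + (4/3)*pi = 0 (mod 2*pi)

Answer: final direction angle = 0


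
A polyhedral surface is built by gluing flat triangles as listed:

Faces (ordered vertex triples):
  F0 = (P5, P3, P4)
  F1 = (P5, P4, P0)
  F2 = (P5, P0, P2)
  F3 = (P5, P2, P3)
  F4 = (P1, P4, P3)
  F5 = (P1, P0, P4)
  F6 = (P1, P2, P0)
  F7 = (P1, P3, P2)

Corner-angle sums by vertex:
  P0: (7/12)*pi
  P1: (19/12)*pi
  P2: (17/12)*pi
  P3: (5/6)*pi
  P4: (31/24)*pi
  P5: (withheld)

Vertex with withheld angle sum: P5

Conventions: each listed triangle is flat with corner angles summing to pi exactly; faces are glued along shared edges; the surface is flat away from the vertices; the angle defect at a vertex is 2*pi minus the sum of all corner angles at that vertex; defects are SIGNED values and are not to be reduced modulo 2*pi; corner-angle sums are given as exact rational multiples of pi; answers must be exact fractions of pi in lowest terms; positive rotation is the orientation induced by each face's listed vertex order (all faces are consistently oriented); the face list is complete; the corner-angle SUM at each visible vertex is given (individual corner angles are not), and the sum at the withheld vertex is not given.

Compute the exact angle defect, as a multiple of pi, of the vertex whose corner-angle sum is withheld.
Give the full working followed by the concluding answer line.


V = 6, E = 12, F = 8; chi = V - E + F = 2
Gauss-Bonnet: total defect = 2*pi*chi = 4*pi; visible defects sum to (103/24)*pi

Answer: defect(P5) = (-7/24)*pi
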